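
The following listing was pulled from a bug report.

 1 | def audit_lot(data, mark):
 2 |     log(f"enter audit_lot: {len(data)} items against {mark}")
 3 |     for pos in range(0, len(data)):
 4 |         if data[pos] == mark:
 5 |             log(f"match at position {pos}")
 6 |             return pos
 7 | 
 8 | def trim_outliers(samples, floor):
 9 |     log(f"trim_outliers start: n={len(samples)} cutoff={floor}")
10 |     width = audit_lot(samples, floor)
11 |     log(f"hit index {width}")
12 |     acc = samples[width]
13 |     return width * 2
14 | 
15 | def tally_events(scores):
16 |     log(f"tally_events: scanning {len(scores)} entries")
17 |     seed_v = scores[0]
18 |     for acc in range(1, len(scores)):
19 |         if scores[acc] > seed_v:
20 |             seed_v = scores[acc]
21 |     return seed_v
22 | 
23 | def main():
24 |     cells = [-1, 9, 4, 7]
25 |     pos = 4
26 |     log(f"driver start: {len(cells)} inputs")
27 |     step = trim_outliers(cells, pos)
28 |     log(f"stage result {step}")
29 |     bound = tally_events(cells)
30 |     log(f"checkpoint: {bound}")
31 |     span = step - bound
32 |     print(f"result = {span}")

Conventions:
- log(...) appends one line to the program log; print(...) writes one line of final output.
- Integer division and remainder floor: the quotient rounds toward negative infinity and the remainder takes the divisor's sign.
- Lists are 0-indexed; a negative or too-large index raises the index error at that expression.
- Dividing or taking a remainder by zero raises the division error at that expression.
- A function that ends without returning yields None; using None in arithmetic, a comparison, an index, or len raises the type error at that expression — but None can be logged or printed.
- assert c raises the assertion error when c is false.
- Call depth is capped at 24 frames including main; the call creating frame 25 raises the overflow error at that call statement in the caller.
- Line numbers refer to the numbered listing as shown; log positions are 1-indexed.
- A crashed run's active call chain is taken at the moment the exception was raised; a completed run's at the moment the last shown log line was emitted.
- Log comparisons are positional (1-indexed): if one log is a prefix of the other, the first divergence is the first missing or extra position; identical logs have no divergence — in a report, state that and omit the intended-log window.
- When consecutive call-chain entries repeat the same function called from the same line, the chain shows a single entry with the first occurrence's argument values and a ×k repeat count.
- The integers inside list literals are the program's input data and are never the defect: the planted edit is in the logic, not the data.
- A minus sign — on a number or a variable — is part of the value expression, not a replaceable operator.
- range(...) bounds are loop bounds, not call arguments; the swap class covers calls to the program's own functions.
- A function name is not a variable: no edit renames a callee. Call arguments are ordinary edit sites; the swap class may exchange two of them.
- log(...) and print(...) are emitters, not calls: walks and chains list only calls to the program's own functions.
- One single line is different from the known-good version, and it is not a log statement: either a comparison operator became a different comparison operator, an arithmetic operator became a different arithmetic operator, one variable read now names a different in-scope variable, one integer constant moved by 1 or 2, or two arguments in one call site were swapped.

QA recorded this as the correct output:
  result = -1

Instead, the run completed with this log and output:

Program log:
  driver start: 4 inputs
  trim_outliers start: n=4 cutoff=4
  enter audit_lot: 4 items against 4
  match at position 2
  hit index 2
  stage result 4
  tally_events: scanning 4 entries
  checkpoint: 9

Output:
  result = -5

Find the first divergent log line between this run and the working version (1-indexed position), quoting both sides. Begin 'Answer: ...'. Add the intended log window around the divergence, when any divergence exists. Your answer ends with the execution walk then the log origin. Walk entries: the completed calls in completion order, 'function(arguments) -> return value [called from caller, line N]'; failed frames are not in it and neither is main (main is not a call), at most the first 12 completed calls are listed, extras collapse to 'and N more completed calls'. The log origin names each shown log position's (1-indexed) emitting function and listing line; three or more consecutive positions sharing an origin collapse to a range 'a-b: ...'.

Answer: at position 6 the run shows 'stage result 4' where the working version logs 'stage result 8'.
Intended log window:
  4: match at position 2
  5: hit index 2
  6: stage result 8
  7: tally_events: scanning 4 entries
Execution walk:
  audit_lot([-1, 9, 4, 7], 4) -> 2  [called from trim_outliers, line 10]
  trim_outliers([-1, 9, 4, 7], 4) -> 4  [called from main, line 27]
  tally_events([-1, 9, 4, 7]) -> 9  [called from main, line 29]
Log origin:
  1: logged in main at line 26
  2: logged in trim_outliers at line 9
  3: logged in audit_lot at line 2
  4: logged in audit_lot at line 5
  5: logged in trim_outliers at line 11
  6: logged in main at line 28
  7: logged in tally_events at line 16
  8: logged in main at line 30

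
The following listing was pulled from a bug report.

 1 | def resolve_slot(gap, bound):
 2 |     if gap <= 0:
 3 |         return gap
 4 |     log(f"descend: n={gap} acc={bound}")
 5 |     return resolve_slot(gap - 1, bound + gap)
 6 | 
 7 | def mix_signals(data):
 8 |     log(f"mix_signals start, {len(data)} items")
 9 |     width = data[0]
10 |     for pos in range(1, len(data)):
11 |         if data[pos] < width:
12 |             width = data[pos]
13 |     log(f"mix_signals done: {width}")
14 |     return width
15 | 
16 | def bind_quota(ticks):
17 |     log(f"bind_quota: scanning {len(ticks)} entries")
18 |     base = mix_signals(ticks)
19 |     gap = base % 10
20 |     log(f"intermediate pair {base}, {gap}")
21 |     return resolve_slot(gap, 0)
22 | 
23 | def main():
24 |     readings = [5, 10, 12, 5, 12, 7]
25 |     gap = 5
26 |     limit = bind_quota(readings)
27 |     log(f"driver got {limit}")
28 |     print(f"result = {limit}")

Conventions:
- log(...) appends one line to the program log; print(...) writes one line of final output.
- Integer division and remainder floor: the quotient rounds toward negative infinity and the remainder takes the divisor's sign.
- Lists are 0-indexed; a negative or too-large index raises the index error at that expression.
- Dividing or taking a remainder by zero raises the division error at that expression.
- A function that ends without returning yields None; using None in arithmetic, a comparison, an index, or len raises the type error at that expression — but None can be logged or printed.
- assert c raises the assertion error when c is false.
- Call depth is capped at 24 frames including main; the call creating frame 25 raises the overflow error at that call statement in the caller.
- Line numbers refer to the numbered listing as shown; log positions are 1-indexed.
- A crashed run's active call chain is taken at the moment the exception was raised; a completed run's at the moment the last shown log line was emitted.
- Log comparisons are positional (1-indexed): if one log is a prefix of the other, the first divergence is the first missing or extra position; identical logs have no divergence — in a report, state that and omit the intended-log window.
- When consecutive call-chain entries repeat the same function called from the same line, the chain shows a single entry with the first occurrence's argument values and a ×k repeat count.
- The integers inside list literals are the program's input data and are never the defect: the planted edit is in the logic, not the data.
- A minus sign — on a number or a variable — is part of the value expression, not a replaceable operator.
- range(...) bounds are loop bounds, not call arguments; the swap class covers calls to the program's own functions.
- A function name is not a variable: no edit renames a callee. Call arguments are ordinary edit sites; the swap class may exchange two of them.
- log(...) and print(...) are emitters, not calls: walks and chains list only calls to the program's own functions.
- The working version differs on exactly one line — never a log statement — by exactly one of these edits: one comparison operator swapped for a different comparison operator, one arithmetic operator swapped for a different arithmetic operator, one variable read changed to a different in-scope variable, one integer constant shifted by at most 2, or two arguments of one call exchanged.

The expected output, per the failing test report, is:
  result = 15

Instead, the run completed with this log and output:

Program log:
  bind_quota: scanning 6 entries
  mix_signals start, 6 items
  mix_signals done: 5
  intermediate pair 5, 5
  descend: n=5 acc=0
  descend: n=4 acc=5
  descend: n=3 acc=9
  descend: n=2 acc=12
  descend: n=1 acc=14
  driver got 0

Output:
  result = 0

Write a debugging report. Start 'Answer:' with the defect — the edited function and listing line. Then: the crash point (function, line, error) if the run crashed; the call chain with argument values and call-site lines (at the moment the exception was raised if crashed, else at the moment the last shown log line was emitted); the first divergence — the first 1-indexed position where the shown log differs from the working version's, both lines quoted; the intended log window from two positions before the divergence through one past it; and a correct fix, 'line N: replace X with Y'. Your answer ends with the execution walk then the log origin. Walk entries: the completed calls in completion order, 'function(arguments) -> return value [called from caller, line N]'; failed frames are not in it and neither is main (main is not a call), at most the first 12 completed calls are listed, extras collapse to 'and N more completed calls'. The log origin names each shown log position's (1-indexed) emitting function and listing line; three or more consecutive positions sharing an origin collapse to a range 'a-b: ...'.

Answer: the defect is in resolve_slot at line 3.
Core observation: Everything matches until log position 10, which reads 'driver got 0' in place of 'driver got 15'.
Call chain: main.
First divergence: position 10; shown 'driver got 0' vs intended 'driver got 15'.
Intended log window:
  8: descend: n=2 acc=12
  9: descend: n=1 acc=14
  10: driver got 15
Execution walk:
  mix_signals([5, 10, 12, 5, 12, 7]) -> 5  [called from bind_quota, line 18]
  resolve_slot(0, 15) -> 0  [called from resolve_slot, line 5]
  resolve_slot(1, 14) -> 0  [called from resolve_slot, line 5]
  resolve_slot(2, 12) -> 0  [called from resolve_slot, line 5]
  resolve_slot(3, 9) -> 0  [called from resolve_slot, line 5]
  resolve_slot(4, 5) -> 0  [called from resolve_slot, line 5]
  resolve_slot(5, 0) -> 0  [called from bind_quota, line 21]
  bind_quota([5, 10, 12, 5, 12, 7]) -> 0  [called from main, line 26]
Log origins:
  1: logged in bind_quota at line 17
  2: logged in mix_signals at line 8
  3: logged in mix_signals at line 13
  4: logged in bind_quota at line 20
  5-9: logged in resolve_slot at line 4
  10: logged in main at line 27
A correct fix: line 3: replace `gap` with `bound`.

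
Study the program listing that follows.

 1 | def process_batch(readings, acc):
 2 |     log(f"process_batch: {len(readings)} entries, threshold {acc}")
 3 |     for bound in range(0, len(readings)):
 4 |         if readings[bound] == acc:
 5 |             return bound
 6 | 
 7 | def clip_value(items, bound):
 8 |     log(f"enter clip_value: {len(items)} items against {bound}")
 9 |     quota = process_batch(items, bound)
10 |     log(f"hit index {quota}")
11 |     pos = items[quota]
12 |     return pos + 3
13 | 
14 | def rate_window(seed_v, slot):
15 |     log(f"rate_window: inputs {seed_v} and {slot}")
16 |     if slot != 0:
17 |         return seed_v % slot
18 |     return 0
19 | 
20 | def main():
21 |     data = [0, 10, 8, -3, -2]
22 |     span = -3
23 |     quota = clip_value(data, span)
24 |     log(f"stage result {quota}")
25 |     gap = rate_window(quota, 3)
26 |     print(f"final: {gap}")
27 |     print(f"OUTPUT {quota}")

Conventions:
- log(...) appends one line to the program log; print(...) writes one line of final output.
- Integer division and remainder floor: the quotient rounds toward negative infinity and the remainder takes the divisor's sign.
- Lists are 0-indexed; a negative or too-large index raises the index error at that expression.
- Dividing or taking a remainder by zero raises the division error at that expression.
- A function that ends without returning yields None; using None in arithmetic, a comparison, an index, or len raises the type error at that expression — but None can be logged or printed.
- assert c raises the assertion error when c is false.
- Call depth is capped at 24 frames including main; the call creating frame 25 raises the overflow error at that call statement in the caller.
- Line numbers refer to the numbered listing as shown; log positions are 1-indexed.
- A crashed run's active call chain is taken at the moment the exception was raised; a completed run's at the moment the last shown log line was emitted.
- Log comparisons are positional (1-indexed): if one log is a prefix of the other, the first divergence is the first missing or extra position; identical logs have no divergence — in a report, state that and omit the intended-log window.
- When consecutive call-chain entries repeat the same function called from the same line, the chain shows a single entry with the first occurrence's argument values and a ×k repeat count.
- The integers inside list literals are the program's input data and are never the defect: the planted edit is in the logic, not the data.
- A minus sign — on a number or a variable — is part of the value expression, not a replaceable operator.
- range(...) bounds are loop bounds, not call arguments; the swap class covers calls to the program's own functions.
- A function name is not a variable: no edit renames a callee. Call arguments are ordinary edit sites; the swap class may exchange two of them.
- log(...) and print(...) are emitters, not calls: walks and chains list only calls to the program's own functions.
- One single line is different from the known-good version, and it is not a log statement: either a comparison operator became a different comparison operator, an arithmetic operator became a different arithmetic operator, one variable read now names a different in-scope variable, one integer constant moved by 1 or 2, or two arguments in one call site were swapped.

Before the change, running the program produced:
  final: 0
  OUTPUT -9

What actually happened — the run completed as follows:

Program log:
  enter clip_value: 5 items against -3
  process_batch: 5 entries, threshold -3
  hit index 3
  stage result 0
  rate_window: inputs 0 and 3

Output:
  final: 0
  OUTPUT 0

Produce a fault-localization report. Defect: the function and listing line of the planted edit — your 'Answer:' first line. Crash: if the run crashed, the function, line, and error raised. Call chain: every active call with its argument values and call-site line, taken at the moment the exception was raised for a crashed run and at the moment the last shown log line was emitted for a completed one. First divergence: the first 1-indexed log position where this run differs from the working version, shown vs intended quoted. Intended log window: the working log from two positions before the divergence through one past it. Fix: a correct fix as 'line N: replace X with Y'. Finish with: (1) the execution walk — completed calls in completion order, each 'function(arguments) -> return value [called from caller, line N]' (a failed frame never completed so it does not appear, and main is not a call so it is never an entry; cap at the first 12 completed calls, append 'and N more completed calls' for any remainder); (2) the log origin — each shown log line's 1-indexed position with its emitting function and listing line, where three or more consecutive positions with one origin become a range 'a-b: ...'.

Answer: the defect is in clip_value at line 12.
Core observation: Everything matches until log position 4, which reads 'stage result 0' in place of 'stage result -9'.
Call chain: main -> rate_window(0, 3) (called at line 25).
First divergence: position 4 — shown 'stage result 0', intended 'stage result -9'.
Intended log window:
  2: process_batch: 5 entries, threshold -3
  3: hit index 3
  4: stage result -9
  5: rate_window: inputs -9 and 3
Execution walk:
  process_batch([0, 10, 8, -3, -2], -3) -> 3  [called from clip_value, line 9]
  clip_value([0, 10, 8, -3, -2], -3) -> 0  [called from main, line 23]
  rate_window(0, 3) -> 0  [called from main, line 25]
Origin of each log line:
  1: from clip_value, line 8
  2: from process_batch, line 2
  3: from clip_value, line 10
  4: from main, line 24
  5: from rate_window, line 15
A correct fix: line 12: replace `+` with `*`.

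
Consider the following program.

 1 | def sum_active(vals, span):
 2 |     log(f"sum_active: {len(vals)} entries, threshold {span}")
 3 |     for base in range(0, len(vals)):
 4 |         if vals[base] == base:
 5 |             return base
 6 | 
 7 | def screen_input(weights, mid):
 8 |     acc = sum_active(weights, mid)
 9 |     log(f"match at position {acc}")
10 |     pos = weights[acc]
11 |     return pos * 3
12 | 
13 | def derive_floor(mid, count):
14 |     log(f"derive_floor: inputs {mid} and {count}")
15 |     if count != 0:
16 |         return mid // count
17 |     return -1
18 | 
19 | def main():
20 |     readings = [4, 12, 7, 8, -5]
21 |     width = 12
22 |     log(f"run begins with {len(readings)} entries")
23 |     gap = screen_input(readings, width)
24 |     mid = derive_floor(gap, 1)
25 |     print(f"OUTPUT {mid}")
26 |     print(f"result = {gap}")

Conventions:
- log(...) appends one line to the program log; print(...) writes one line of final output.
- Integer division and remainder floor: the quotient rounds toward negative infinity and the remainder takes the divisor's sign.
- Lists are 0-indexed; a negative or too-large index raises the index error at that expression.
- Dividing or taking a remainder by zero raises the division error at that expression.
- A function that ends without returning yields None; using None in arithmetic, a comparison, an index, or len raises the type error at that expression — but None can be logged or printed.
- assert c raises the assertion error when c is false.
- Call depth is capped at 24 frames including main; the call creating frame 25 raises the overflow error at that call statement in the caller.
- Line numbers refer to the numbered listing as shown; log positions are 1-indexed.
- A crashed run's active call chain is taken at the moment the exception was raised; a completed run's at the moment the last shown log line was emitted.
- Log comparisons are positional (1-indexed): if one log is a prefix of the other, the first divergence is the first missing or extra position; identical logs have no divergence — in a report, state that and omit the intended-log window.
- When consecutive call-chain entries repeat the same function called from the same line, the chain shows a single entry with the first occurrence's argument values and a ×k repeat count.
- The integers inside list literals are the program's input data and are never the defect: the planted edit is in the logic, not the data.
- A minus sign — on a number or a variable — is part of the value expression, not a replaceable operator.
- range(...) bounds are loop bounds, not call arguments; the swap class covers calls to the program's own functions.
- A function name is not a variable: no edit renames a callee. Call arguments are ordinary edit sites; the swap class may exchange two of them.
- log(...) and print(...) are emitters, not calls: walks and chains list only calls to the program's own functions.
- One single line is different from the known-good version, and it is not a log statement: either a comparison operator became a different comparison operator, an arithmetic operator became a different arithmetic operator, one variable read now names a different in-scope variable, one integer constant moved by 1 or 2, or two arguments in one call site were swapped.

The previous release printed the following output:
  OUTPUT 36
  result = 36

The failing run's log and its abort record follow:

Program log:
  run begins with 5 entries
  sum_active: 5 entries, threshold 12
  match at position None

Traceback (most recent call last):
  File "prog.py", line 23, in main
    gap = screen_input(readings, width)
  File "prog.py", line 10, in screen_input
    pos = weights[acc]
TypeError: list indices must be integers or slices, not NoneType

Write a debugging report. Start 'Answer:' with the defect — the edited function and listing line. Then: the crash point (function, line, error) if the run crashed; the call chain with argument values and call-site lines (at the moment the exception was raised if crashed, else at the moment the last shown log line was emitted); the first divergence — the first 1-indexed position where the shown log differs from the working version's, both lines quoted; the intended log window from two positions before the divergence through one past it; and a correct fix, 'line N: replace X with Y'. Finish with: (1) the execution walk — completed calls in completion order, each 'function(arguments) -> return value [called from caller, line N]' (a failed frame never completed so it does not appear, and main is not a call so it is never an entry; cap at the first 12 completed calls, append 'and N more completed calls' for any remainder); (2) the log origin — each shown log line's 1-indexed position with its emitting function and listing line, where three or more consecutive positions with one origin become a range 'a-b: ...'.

Answer: the defect is in sum_active at line 4.
Key observation: Position 3 is the first bad log line: 'match at position None' should read 'match at position 1'.
Crash: screen_input, line 10, TypeError.
Call chain: main -> screen_input([4, 12, 7, 8, -5], 12) (called at line 23).
First divergence: position 3 — shown 'match at position None', intended 'match at position 1'.
Intended log window:
  1: run begins with 5 entries
  2: sum_active: 5 entries, threshold 12
  3: match at position 1
  4: derive_floor: inputs 36 and 1
Execution walk:
  sum_active([4, 12, 7, 8, -5], 12) -> None  [called from screen_input, line 8]
Log line origins:
  1: emitted by main (line 22)
  2: emitted by sum_active (line 2)
  3: emitted by screen_input (line 9)
A correct fix: line 4: replace `vals[base] == base` with `vals[base] == span`.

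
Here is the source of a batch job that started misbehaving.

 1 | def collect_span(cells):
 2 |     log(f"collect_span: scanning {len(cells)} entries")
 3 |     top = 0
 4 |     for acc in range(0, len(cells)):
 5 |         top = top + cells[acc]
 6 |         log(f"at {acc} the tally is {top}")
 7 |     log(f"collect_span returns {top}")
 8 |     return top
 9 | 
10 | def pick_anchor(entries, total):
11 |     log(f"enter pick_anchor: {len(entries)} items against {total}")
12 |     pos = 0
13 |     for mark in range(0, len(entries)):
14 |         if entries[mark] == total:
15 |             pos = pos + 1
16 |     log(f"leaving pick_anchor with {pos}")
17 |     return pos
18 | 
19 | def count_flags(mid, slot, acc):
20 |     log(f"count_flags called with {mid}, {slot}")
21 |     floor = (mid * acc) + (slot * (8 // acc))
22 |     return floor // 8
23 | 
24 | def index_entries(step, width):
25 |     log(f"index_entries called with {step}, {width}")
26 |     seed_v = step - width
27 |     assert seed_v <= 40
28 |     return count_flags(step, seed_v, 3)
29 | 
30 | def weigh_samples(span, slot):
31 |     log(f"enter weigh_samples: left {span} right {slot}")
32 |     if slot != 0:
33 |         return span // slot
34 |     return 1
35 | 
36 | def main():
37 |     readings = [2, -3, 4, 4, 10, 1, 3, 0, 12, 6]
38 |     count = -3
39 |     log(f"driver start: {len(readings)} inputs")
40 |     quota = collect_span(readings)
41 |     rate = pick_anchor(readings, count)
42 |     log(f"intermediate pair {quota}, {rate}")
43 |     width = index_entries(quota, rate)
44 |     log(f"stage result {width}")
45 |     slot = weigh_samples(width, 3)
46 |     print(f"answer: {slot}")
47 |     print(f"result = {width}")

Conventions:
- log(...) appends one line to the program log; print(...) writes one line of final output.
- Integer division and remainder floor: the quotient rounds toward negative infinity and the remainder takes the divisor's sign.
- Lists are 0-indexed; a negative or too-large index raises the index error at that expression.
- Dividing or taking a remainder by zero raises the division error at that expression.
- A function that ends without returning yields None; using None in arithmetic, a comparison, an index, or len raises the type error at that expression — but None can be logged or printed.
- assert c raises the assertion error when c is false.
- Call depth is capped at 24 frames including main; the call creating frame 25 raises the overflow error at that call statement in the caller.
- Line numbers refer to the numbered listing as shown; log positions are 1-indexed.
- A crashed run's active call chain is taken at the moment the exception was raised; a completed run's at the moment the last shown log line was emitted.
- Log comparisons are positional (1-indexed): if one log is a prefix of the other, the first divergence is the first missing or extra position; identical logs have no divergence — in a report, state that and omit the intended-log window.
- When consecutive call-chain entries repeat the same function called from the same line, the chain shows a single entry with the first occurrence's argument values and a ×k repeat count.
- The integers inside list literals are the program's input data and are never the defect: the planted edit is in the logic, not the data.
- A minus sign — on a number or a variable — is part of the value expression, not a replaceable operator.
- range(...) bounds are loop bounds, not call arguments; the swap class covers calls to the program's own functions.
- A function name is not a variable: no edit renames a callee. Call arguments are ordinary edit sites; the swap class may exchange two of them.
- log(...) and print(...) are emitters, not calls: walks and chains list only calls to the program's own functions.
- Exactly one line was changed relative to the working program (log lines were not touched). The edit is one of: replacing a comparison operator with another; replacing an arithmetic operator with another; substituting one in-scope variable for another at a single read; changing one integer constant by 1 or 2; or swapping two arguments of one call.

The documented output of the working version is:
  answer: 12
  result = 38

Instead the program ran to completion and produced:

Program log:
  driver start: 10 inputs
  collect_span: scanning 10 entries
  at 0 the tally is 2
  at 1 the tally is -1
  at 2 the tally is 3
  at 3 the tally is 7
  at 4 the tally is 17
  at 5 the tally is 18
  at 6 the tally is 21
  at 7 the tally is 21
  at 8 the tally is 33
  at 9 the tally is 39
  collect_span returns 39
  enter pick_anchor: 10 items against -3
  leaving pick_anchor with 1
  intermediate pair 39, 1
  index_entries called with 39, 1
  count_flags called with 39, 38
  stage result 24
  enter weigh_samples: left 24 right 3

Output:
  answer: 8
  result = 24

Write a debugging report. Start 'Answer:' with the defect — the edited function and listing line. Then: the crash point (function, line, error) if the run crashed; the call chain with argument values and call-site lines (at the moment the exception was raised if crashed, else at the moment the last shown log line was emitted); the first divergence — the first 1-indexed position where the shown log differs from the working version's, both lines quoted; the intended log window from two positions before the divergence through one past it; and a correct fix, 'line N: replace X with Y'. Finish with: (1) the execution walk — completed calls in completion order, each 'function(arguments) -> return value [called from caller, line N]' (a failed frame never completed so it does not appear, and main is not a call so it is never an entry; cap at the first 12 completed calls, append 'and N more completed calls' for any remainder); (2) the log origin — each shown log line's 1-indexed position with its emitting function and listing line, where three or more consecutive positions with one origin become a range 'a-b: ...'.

Answer: the defect is in count_flags at line 21.
Key fact: The log first diverges at position 19: the faulty run prints 'stage result 24' where the working version prints 'stage result 38'.
Call chain: main -> weigh_samples(24, 3) (called at line 45).
First divergence: position 19 — shown 'stage result 24', intended 'stage result 38'.
Intended log window:
  17: index_entries called with 39, 1
  18: count_flags called with 39, 38
  19: stage result 38
  20: enter weigh_samples: left 38 right 3
Execution walk:
  collect_span([2, -3, 4, 4, 10, 1, 3, 0, 12, 6]) -> 39  [called from main, line 40]
  pick_anchor([2, -3, 4, 4, 10, 1, 3, 0, 12, 6], -3) -> 1  [called from main, line 41]
  count_flags(39, 38, 3) -> 24  [called from index_entries, line 28]
  index_entries(39, 1) -> 24  [called from main, line 43]
  weigh_samples(24, 3) -> 8  [called from main, line 45]
Log origin:
  1 — main, line 39
  2 — collect_span, line 2
  3-12 — collect_span, line 6
  13 — collect_span, line 7
  14 — pick_anchor, line 11
  15 — pick_anchor, line 16
  16 — main, line 42
  17 — index_entries, line 25
  18 — count_flags, line 20
  19 — main, line 44
  20 — weigh_samples, line 31
A correct fix: line 21: replace `//` with `-`.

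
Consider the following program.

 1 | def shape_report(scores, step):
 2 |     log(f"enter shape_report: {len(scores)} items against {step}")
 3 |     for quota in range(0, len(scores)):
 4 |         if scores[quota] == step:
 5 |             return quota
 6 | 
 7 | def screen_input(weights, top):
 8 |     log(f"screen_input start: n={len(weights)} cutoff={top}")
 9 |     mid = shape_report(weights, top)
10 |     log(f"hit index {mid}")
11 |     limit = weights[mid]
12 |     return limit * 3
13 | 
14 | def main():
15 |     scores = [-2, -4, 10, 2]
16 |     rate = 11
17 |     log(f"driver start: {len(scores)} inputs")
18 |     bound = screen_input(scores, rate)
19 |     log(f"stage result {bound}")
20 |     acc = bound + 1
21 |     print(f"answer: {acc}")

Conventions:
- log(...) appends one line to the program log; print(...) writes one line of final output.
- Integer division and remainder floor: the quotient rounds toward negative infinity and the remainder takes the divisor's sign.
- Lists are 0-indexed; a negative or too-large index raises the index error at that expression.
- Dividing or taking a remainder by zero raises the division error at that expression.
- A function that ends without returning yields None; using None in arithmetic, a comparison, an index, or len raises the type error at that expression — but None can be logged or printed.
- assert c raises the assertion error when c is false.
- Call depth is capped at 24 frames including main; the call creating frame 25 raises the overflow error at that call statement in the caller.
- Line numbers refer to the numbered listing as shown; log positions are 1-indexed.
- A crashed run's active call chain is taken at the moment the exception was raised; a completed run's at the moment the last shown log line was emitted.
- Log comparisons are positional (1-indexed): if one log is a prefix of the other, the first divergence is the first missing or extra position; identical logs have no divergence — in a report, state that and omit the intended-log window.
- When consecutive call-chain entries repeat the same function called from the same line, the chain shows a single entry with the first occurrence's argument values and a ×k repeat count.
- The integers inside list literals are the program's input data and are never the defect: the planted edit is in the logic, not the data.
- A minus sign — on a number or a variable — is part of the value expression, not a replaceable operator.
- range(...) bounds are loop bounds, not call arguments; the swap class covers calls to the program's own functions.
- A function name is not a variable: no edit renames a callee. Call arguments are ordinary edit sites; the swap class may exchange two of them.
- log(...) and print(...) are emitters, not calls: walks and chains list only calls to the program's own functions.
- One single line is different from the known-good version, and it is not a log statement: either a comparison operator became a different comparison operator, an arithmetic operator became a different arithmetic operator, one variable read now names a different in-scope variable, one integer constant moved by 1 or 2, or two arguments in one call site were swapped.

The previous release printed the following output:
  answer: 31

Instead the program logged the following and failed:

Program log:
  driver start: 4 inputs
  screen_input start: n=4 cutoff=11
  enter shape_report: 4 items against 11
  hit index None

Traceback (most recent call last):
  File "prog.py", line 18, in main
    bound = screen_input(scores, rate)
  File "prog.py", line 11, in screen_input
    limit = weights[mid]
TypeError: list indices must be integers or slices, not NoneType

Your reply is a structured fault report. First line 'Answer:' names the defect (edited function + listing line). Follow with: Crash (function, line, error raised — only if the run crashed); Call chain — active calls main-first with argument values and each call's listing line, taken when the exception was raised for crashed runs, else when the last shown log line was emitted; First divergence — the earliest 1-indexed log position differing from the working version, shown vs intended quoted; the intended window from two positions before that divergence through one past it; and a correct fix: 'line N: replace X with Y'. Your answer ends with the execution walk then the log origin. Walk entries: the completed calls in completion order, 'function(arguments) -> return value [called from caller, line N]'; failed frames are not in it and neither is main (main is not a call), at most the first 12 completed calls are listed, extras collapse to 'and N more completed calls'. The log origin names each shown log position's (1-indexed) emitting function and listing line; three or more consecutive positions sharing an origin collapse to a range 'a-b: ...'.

Answer: the defect is in main at line 16.
Key fact: The earliest visible damage is log position 2 — 'screen_input start: n=4 cutoff=11' rather than the intended 'screen_input start: n=4 cutoff=10'.
Crash: screen_input, line 11, TypeError.
Call chain: main -> screen_input([-2, -4, 10, 2], 11) (called at line 18).
First divergence: position 2 — shown 'screen_input start: n=4 cutoff=11', intended 'screen_input start: n=4 cutoff=10'.
Intended log window:
  1: driver start: 4 inputs
  2: screen_input start: n=4 cutoff=10
  3: enter shape_report: 4 items against 10
Execution walk:
  shape_report([-2, -4, 10, 2], 11) -> None  [called from screen_input, line 9]
Log origins:
  1 — main, line 17
  2 — screen_input, line 8
  3 — shape_report, line 2
  4 — screen_input, line 10
A correct fix: line 16: replace `11` with `10`.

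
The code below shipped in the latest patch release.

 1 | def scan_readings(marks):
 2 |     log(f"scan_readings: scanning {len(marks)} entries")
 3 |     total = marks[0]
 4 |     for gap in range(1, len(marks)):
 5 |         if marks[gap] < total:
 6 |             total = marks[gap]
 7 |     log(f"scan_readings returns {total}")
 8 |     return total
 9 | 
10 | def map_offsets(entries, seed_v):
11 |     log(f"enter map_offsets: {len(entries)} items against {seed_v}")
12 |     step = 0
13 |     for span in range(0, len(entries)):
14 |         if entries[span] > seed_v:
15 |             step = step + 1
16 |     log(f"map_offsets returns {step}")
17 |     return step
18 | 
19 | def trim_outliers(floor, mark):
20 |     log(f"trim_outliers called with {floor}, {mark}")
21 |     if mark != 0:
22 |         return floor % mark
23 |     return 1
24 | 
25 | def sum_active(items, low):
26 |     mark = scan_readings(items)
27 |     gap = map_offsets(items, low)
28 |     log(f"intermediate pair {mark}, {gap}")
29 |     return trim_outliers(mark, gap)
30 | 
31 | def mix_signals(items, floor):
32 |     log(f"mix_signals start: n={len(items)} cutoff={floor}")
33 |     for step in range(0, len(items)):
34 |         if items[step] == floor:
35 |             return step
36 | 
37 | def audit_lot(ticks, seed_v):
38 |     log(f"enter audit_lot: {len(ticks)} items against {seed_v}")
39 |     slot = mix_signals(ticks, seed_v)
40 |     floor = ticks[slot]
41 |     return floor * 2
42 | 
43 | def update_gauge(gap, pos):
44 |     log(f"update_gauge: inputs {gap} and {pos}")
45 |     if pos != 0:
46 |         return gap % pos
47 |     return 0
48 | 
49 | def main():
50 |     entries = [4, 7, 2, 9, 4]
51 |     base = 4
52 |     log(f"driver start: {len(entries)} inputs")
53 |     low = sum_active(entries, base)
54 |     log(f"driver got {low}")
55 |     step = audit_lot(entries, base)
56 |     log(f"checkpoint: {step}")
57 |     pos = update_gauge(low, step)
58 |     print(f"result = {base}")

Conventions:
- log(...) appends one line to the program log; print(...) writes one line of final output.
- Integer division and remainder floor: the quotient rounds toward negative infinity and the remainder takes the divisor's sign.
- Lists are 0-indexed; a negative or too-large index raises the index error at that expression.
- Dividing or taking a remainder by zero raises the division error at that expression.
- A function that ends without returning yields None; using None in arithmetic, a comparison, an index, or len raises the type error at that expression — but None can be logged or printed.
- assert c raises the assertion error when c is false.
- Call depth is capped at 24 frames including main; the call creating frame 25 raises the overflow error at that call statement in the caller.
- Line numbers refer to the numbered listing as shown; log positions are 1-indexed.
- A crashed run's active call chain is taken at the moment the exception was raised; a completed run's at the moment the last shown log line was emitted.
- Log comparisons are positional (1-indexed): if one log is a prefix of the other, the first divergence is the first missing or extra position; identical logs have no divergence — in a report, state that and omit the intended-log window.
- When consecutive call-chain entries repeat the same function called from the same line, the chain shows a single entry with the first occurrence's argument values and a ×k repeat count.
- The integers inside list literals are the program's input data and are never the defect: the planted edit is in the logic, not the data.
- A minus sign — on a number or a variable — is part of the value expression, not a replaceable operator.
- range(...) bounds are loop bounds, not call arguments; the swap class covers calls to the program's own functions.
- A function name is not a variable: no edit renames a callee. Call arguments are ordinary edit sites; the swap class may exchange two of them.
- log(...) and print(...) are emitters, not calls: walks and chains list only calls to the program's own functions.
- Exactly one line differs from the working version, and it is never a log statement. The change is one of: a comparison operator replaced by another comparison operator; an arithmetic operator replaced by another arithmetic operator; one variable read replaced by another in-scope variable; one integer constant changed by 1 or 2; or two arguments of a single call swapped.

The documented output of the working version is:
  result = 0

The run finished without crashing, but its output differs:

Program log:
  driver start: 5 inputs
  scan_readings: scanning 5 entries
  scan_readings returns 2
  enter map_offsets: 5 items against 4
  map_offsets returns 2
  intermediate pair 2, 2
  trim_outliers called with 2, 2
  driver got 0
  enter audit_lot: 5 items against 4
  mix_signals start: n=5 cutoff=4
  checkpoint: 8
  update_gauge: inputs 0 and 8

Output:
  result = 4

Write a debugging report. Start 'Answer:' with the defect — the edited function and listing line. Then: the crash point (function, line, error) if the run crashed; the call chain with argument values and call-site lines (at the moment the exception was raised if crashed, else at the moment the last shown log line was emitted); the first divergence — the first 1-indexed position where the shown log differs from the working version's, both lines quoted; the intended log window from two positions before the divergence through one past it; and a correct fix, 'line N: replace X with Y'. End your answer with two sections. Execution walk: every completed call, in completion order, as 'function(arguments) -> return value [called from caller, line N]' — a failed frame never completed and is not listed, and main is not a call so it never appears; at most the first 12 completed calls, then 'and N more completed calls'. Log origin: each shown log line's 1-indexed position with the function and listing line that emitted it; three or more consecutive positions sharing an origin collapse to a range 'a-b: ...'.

Answer: the defect is in main at line 58.
Key fact: No log line changed; the fault shows up purely in the output.
Call chain: main -> update_gauge(0, 8) (called at line 57).
First divergence: none — the logs agree in full.
Execution walk:
  scan_readings([4, 7, 2, 9, 4]) -> 2  [called from sum_active, line 26]
  map_offsets([4, 7, 2, 9, 4], 4) -> 2  [called from sum_active, line 27]
  trim_outliers(2, 2) -> 0  [called from sum_active, line 29]
  sum_active([4, 7, 2, 9, 4], 4) -> 0  [called from main, line 53]
  mix_signals([4, 7, 2, 9, 4], 4) -> 0  [called from audit_lot, line 39]
  audit_lot([4, 7, 2, 9, 4], 4) -> 8  [called from main, line 55]
  update_gauge(0, 8) -> 0  [called from main, line 57]
Log origin:
  1 — main, line 52
  2 — scan_readings, line 2
  3 — scan_readings, line 7
  4 — map_offsets, line 11
  5 — map_offsets, line 16
  6 — sum_active, line 28
  7 — trim_outliers, line 20
  8 — main, line 54
  9 — audit_lot, line 38
  10 — mix_signals, line 32
  11 — main, line 56
  12 — update_gauge, line 44
A correct fix: line 58: replace `base` with `pos`.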